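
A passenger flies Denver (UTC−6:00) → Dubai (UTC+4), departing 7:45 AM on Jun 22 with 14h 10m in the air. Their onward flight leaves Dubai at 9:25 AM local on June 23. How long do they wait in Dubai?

Convert departure to UTC: 7:45 AM + 6:00 = 1:45 PM UTC on Jun 22.
Add 14 hours 10 minutes flight time → 3:55 AM UTC (Jun 23).
Dubai is UTC+4:00, so local arrival = 3:55 AM + 4:00 = 7:55 AM on Jun 23.
Layover = 9:25 AM − 7:55 AM = 1 hour 30 minutes.

1 hour 30 minutes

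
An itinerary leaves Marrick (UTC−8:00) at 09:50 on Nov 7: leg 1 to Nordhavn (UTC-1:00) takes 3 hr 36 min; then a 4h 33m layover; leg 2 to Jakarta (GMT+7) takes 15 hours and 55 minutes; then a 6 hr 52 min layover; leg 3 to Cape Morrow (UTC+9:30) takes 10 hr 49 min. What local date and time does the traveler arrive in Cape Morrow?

Convert departure to UTC: 09:50 + 8:00 = 17:50 UTC on Nov 7.
Add 3 hours 36 minutes leg 1 → 21:26 UTC.
Add 4 hours 33 minutes layover in Nordhavn → 01:59 UTC (Nov 8).
Add 15 hours 55 minutes leg 2 → 17:54 UTC.
Add 6 hours and 52 minutes layover in Jakarta → 00:46 UTC (Nov 9).
Add 10 hours and 49 minutes leg 3 → 11:35 UTC.
Cape Morrow is UTC+9:30, so local arrival = 11:35 + 9:30 = 21:05 on Nov 9.

21:05 on November 9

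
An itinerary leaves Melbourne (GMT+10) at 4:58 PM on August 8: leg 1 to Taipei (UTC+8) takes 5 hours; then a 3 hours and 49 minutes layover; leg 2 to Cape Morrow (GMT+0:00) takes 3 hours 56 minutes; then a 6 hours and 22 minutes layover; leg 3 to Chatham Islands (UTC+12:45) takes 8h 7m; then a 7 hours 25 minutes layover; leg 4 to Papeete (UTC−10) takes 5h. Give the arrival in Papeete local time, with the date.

12:37 PM on August 9

Convert departure to UTC: 4:58 PM − 10:00 = 6:58 AM UTC on Aug 8.
Add 5 hours leg 1 → 11:58 AM UTC.
Add 3 hours and 49 minutes layover in Taipei → 3:47 PM UTC.
Add 3 hours 56 minutes leg 2 → 7:43 PM UTC.
Add 6 hours 22 minutes layover in Cape Morrow → 2:05 AM UTC (Aug 9).
Add 8 hours 7 minutes leg 3 → 10:12 AM UTC.
Add 7 hours and 25 minutes layover in Chatham Islands → 5:37 PM UTC.
Add 5 hours leg 4 → 10:37 PM UTC.
Papeete is UTC−10:00, so local arrival = 10:37 PM − 10:00 = 12:37 PM on Aug 9.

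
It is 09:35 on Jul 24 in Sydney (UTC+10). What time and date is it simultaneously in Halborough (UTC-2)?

In UTC: 09:35 − 10:00 = 23:35 on Jul 23.
Halborough is UTC−2:00: 23:35 − 2:00 = 21:35 on Jul 23.

21:35 on July 23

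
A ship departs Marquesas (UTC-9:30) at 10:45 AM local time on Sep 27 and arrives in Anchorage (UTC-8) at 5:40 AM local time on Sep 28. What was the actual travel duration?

17 hours 25 minutes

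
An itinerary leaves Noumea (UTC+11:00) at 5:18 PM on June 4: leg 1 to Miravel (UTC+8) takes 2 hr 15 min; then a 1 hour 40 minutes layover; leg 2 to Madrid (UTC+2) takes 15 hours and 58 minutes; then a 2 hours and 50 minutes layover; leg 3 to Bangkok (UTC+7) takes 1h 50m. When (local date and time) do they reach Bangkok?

Convert departure to UTC: 5:18 PM − 11:00 = 6:18 AM UTC on Jun 4.
Add 2 hours 15 minutes leg 1 → 8:33 AM UTC.
Add 1 hour and 40 minutes layover in Miravel → 10:13 AM UTC.
Add 15 hours 58 minutes leg 2 → 2:11 AM UTC (Jun 5).
Add 2 hours 50 minutes layover in Madrid → 5:01 AM UTC.
Add 1 hour 50 minutes leg 3 → 6:51 AM UTC.
Bangkok is UTC+7:00, so local arrival = 6:51 AM + 7:00 = 1:51 PM on Jun 5.

1:51 PM on Jun 5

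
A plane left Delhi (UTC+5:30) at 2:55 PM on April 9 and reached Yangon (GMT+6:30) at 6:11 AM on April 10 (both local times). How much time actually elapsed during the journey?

14 hours 16 minutes

Departure in UTC: 2:55 PM − 5:30 = 9:25 AM on Apr 9.
Arrival in UTC: 6:11 AM − 6:30 = 11:41 PM on Apr 9.
Elapsed = 11:41 PM − 9:25 AM = 14 hours 16 minutes.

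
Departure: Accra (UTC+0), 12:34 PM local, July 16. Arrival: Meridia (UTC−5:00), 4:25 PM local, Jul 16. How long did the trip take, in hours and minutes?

8 hours 51 minutes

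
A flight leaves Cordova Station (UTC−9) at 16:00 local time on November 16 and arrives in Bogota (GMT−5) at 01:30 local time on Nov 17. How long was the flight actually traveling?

5 hours 30 minutes

Departure in UTC: 16:00 + 9:00 = 01:00 on Nov 17.
Arrival in UTC: 01:30 + 5:00 = 06:30 on Nov 17.
Elapsed = 06:30 − 01:00 = 5 hours 30 minutes.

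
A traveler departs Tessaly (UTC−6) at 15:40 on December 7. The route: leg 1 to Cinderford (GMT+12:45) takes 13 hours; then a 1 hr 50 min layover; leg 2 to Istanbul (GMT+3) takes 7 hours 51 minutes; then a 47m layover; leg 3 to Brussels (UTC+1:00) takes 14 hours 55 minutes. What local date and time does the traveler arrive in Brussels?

Convert departure to UTC: 15:40 + 6:00 = 21:40 UTC on Dec 7.
Add 13 hours leg 1 → 10:40 UTC (Dec 8).
Add 1 hour 50 minutes layover in Cinderford → 12:30 UTC.
Add 7 hours and 51 minutes leg 2 → 20:21 UTC.
Add 47 minutes layover in Istanbul → 21:08 UTC.
Add 14 hours 55 minutes leg 3 → 12:03 UTC (Dec 9).
Brussels is UTC+1:00, so local arrival = 12:03 + 1:00 = 13:03 on Dec 9.

13:03 on December 9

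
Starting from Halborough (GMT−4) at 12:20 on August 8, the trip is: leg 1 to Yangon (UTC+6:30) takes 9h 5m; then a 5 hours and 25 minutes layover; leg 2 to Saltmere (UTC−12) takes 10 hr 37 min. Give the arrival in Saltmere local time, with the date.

05:27 on August 9

Convert departure to UTC: 12:20 + 4:00 = 16:20 UTC on Aug 8.
Add 9 hours and 5 minutes leg 1 → 01:25 UTC (Aug 9).
Add 5 hours and 25 minutes layover in Yangon → 06:50 UTC.
Add 10 hours and 37 minutes leg 2 → 17:27 UTC.
Saltmere is UTC−12:00, so local arrival = 17:27 − 12:00 = 05:27 on Aug 9.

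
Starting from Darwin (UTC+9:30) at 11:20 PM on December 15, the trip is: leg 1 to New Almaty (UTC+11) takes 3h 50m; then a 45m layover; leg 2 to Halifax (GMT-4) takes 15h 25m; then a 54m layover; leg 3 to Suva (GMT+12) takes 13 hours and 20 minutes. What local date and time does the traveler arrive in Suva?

12:04 PM on December 17

Convert departure to UTC: 11:20 PM − 9:30 = 1:50 PM UTC on Dec 15.
Add 3 hours and 50 minutes leg 1 → 5:40 PM UTC.
Add 45 minutes layover in New Almaty → 6:25 PM UTC.
Add 15 hours and 25 minutes leg 2 → 9:50 AM UTC (Dec 16).
Add 54 minutes layover in Halifax → 10:44 AM UTC.
Add 13 hours 20 minutes leg 3 → 12:04 AM UTC (Dec 17).
Suva is UTC+12:00, so local arrival = 12:04 AM + 12:00 = 12:04 PM on Dec 17.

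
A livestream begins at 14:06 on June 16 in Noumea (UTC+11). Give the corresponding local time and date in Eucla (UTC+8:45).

11:51 on Jun 16

In UTC: 14:06 − 11:00 = 03:06 on Jun 16.
Eucla is UTC+8:45: 03:06 + 8:45 = 11:51 on Jun 16.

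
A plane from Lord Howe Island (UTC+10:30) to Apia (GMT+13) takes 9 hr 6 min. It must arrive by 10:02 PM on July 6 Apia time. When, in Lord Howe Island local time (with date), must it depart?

10:26 AM on July 6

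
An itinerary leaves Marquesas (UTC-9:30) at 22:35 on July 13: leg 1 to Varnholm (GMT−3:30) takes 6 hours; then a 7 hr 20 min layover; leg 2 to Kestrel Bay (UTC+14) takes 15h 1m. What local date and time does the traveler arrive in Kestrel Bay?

02:26 on July 16

Convert departure to UTC: 22:35 + 9:30 = 08:05 UTC on Jul 14.
Add 6 hours leg 1 → 14:05 UTC.
Add 7 hours 20 minutes layover in Varnholm → 21:25 UTC.
Add 15 hours and 1 minute leg 2 → 12:26 UTC (Jul 15).
Kestrel Bay is UTC+14:00, so local arrival = 12:26 + 14:00 = 02:26 on Jul 16.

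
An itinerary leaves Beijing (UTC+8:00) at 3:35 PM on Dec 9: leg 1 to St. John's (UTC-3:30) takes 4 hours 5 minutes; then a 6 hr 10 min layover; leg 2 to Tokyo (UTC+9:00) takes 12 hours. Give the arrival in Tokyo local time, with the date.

Convert departure to UTC: 3:35 PM − 8:00 = 7:35 AM UTC on Dec 9.
Add 4 hours 5 minutes leg 1 → 11:40 AM UTC.
Add 6 hours 10 minutes layover in St. John's → 5:50 PM UTC.
Add 12 hours leg 2 → 5:50 AM UTC (Dec 10).
Tokyo is UTC+9:00, so local arrival = 5:50 AM + 9:00 = 2:50 PM on Dec 10.

2:50 PM on Dec 10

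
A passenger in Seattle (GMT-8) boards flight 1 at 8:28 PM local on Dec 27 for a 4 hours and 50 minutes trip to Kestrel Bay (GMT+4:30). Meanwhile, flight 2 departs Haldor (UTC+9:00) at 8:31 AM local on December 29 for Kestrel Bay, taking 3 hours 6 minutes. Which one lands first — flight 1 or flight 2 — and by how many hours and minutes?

Flight 1 in UTC: 8:28 PM + 8:00 = 4:28 AM on Dec 28.
+4 hours and 50 minutes → arrive 9:18 AM UTC on Dec 28.
Flight 2 in UTC: 8:31 AM − 9:00 = 11:31 PM on Dec 28.
+3 hours 6 minutes → arrive 2:37 AM UTC on Dec 29.
Flight 1 lands earlier by 17 hours 19 minutes.

the first, by 17 hours 19 minutes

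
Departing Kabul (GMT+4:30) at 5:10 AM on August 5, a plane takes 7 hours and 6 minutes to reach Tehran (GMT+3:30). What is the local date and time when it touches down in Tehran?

11:16 AM on August 5

Tehran is 1:00 behind Kabul.
After 7 hours 6 minutes it is 12:16 PM in Kabul.
Shift by the zone difference: 12:16 PM − 1:00 = 11:16 AM on Aug 5 in Tehran.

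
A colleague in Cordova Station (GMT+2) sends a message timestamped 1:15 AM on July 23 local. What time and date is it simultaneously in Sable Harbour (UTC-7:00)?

Sable Harbour is 9:00 behind Cordova Station.
Shift by the zone difference: 1:15 AM − 9:00 = 4:15 PM on Jul 22 in Sable Harbour.

4:15 PM on July 22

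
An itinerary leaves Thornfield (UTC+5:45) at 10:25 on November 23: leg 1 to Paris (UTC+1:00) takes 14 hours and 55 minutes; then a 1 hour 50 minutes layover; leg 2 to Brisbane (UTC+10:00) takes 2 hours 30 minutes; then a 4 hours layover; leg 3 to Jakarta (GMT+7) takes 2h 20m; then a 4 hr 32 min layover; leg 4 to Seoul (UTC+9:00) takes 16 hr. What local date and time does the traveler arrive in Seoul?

Convert departure to UTC: 10:25 − 5:45 = 04:40 UTC on Nov 23.
Add 14 hours 55 minutes leg 1 → 19:35 UTC.
Add 1 hour and 50 minutes layover in Paris → 21:25 UTC.
Add 2 hours and 30 minutes leg 2 → 23:55 UTC.
Add 4 hours layover in Brisbane → 03:55 UTC (Nov 24).
Add 2 hours 20 minutes leg 3 → 06:15 UTC.
Add 4 hours and 32 minutes layover in Jakarta → 10:47 UTC.
Add 16 hours leg 4 → 02:47 UTC (Nov 25).
Seoul is UTC+9:00, so local arrival = 02:47 + 9:00 = 11:47 on Nov 25.

11:47 on Nov 25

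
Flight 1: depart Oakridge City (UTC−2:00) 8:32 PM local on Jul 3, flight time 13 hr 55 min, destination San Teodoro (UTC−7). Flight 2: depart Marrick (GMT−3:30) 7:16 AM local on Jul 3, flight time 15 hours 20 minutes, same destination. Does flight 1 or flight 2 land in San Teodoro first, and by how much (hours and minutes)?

the second, by 10 hours 21 minutes

Flight 1 in UTC: 8:32 PM + 2:00 = 10:32 PM on Jul 3.
+13 hours 55 minutes → arrive 12:27 PM UTC on Jul 4.
Flight 2 in UTC: 7:16 AM + 3:30 = 10:46 AM on Jul 3.
+15 hours 20 minutes → arrive 2:06 AM UTC on Jul 4.
Flight 2 lands earlier by 10 hours 21 minutes.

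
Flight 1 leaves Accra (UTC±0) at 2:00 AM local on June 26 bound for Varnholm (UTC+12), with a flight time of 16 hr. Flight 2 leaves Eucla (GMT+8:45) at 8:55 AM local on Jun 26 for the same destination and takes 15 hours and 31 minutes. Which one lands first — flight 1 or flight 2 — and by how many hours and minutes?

Flight 1 departs at 2:00 AM UTC (Jun 26).
+16 hours → arrive 6:00 PM UTC on Jun 26.
Flight 2 in UTC: 8:55 AM − 8:45 = 12:10 AM on Jun 26.
+15 hours and 31 minutes → arrive 3:41 PM UTC on Jun 26.
Flight 2 lands earlier by 2 hours 19 minutes.

the second, by 2 hours 19 minutes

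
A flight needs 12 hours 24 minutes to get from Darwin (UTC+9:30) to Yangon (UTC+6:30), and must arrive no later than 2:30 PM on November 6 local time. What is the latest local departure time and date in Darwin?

5:06 AM on November 6

Target arrival in UTC: 2:30 PM − 6:30 = 8:00 AM on Nov 6.
Subtract 12 hours and 24 minutes → departure 7:36 PM UTC on Nov 5.
Darwin is UTC+9:30: 7:36 PM + 9:30 = 5:06 AM on Nov 6.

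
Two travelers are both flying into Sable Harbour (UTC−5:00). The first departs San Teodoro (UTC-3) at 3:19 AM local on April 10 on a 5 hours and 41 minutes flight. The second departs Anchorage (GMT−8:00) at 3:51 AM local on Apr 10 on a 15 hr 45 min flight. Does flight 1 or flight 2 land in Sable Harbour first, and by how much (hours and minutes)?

Flight 1 in UTC: 3:19 AM + 3:00 = 6:19 AM on Apr 10.
+5 hours 41 minutes → arrive 12:00 PM UTC on Apr 10.
Flight 2 in UTC: 3:51 AM + 8:00 = 11:51 AM on Apr 10.
+15 hours 45 minutes → arrive 3:36 AM UTC on Apr 11.
Flight 1 lands earlier by 15 hours 36 minutes.

the first, by 15 hours 36 minutes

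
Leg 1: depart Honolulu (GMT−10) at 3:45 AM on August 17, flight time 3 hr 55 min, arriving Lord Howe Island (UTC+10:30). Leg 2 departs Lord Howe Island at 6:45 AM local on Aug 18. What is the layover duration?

2 hours 35 minutes

Convert departure to UTC: 3:45 AM + 10:00 = 1:45 PM UTC on Aug 17.
Add 3 hours 55 minutes flight time → 5:40 PM UTC.
Lord Howe Island is UTC+10:30, so local arrival = 5:40 PM + 10:30 = 4:10 AM on Aug 18.
Layover = 6:45 AM − 4:10 AM = 2 hours 35 minutes.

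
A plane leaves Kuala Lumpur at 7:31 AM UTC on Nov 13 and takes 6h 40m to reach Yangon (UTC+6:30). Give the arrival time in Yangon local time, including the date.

Departure is given in UTC: 7:31 AM on Nov 13.
Add 6 hours and 40 minutes → 2:11 PM UTC.
Yangon is UTC+6:30: 2:11 PM + 6:30 = 8:41 PM on Nov 13.

8:41 PM on November 13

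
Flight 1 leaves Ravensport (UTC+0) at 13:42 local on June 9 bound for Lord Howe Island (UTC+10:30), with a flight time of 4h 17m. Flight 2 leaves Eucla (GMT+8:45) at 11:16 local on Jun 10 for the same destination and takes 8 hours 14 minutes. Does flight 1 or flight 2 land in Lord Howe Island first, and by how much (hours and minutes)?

the first, by 16 hours 46 minutes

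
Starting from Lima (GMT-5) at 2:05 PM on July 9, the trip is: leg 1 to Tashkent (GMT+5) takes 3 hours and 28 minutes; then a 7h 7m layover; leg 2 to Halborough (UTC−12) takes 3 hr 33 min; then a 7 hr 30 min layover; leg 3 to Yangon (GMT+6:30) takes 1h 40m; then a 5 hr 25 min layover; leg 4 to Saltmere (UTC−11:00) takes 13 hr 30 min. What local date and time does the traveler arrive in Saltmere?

Convert departure to UTC: 2:05 PM + 5:00 = 7:05 PM UTC on Jul 9.
Add 3 hours 28 minutes leg 1 → 10:33 PM UTC.
Add 7 hours 7 minutes layover in Tashkent → 5:40 AM UTC (Jul 10).
Add 3 hours and 33 minutes leg 2 → 9:13 AM UTC.
Add 7 hours 30 minutes layover in Halborough → 4:43 PM UTC.
Add 1 hour and 40 minutes leg 3 → 6:23 PM UTC.
Add 5 hours 25 minutes layover in Yangon → 11:48 PM UTC.
Add 13 hours and 30 minutes leg 4 → 1:18 PM UTC (Jul 11).
Saltmere is UTC−11:00, so local arrival = 1:18 PM − 11:00 = 2:18 AM on Jul 11.

2:18 AM on Jul 11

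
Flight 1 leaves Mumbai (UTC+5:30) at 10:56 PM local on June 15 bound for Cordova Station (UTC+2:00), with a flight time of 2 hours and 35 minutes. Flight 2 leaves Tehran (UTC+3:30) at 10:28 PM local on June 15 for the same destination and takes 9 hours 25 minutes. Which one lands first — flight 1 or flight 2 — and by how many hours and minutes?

the first, by 8 hours 22 minutes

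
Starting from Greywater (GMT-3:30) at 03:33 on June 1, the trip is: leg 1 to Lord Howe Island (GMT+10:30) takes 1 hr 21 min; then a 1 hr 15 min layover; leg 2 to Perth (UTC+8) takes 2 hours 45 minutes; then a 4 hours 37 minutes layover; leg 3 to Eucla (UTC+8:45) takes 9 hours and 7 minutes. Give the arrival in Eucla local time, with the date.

Convert departure to UTC: 03:33 + 3:30 = 07:03 UTC on Jun 1.
Add 1 hour and 21 minutes leg 1 → 08:24 UTC.
Add 1 hour and 15 minutes layover in Lord Howe Island → 09:39 UTC.
Add 2 hours and 45 minutes leg 2 → 12:24 UTC.
Add 4 hours and 37 minutes layover in Perth → 17:01 UTC.
Add 9 hours and 7 minutes leg 3 → 02:08 UTC (Jun 2).
Eucla is UTC+8:45, so local arrival = 02:08 + 8:45 = 10:53 on Jun 2.

10:53 on June 2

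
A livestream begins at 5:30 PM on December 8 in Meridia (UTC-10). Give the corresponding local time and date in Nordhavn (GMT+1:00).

4:30 AM on December 9

In UTC: 5:30 PM + 10:00 = 3:30 AM on Dec 9.
Nordhavn is UTC+1:00: 3:30 AM + 1:00 = 4:30 AM on Dec 9.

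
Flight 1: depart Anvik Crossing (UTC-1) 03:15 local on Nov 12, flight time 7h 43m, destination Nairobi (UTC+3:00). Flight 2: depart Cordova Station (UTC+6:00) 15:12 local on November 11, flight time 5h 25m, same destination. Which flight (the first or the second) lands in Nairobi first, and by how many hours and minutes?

the second, by 21 hours 21 minutes

Flight 1 in UTC: 03:15 + 1:00 = 04:15 on Nov 12.
+7 hours 43 minutes → arrive 11:58 UTC on Nov 12.
Flight 2 in UTC: 15:12 − 6:00 = 09:12 on Nov 11.
+5 hours 25 minutes → arrive 14:37 UTC on Nov 11.
Flight 2 lands earlier by 21 hours 21 minutes.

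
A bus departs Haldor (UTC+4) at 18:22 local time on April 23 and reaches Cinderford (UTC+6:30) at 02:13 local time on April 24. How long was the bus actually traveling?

5 hours 21 minutes

Departure in UTC: 18:22 − 4:00 = 14:22 on Apr 23.
Arrival in UTC: 02:13 − 6:30 = 19:43 on Apr 23.
Elapsed = 19:43 − 14:22 = 5 hours 21 minutes.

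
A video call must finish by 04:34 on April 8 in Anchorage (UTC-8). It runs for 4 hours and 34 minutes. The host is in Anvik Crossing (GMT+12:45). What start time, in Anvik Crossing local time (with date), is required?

Target end time in UTC: 04:34 + 8:00 = 12:34 on Apr 8.
Subtract 4 hours and 34 minutes → start 08:00 UTC on Apr 8.
Anvik Crossing is UTC+12:45: 08:00 + 12:45 = 20:45 on Apr 8.

20:45 on April 8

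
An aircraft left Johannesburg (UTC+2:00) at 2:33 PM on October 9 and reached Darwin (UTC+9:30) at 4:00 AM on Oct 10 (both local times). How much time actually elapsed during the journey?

Departure in UTC: 2:33 PM − 2:00 = 12:33 PM on Oct 9.
Arrival in UTC: 4:00 AM − 9:30 = 6:30 PM on Oct 9.
Elapsed = 6:30 PM − 12:33 PM = 5 hours 57 minutes.

5 hours 57 minutes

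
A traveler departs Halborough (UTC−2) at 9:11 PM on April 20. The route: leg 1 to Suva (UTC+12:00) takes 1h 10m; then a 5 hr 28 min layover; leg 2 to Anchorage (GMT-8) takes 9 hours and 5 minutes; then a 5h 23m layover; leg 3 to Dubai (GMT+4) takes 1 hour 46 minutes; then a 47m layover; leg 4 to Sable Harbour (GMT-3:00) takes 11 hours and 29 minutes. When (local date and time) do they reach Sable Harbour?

Convert departure to UTC: 9:11 PM + 2:00 = 11:11 PM UTC on Apr 20.
Add 1 hour 10 minutes leg 1 → 12:21 AM UTC (Apr 21).
Add 5 hours 28 minutes layover in Suva → 5:49 AM UTC.
Add 9 hours 5 minutes leg 2 → 2:54 PM UTC.
Add 5 hours and 23 minutes layover in Anchorage → 8:17 PM UTC.
Add 1 hour 46 minutes leg 3 → 10:03 PM UTC.
Add 47 minutes layover in Dubai → 10:50 PM UTC.
Add 11 hours 29 minutes leg 4 → 10:19 AM UTC (Apr 22).
Sable Harbour is UTC−3:00, so local arrival = 10:19 AM − 3:00 = 7:19 AM on Apr 22.

7:19 AM on April 22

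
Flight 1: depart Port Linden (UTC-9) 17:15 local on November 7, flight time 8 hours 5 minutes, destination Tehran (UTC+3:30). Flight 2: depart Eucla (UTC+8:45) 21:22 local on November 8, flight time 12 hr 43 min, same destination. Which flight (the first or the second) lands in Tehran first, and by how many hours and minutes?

Flight 1 in UTC: 17:15 + 9:00 = 02:15 on Nov 8.
+8 hours 5 minutes → arrive 10:20 UTC on Nov 8.
Flight 2 in UTC: 21:22 − 8:45 = 12:37 on Nov 8.
+12 hours 43 minutes → arrive 01:20 UTC on Nov 9.
Flight 1 lands earlier by 15 hours.

the first, by 15 hours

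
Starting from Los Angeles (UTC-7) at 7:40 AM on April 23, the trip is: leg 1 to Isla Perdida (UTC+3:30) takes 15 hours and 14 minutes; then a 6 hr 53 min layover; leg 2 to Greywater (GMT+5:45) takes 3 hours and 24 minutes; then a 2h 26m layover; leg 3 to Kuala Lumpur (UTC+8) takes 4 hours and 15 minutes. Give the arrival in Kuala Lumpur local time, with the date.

6:52 AM on April 25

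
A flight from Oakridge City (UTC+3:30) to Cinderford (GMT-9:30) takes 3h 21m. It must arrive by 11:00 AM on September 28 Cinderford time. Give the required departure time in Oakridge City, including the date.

8:39 PM on September 28

Target arrival in UTC: 11:00 AM + 9:30 = 8:30 PM on Sep 28.
Subtract 3 hours and 21 minutes → departure 5:09 PM UTC on Sep 28.
Oakridge City is UTC+3:30: 5:09 PM + 3:30 = 8:39 PM on Sep 28.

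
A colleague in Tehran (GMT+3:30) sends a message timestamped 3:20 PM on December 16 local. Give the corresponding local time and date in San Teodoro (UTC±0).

San Teodoro is 3:30 behind Tehran.
Shift by the zone difference: 3:20 PM − 3:30 = 11:50 AM on Dec 16 in San Teodoro.

11:50 AM on December 16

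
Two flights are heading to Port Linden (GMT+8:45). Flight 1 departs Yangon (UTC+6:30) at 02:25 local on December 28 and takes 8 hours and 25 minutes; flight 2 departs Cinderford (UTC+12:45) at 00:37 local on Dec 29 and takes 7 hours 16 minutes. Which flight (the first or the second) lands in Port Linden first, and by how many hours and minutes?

the first, by 14 hours 48 minutes

Flight 1 in UTC: 02:25 − 6:30 = 19:55 on Dec 27.
+8 hours and 25 minutes → arrive 04:20 UTC on Dec 28.
Flight 2 in UTC: 00:37 − 12:45 = 11:52 on Dec 28.
+7 hours 16 minutes → arrive 19:08 UTC on Dec 28.
Flight 1 lands earlier by 14 hours 48 minutes.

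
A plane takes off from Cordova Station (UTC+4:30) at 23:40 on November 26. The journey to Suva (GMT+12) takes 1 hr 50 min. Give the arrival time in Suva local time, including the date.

09:00 on November 27

Convert departure to UTC: 23:40 − 4:30 = 19:10 UTC on Nov 26.
Add 1 hour 50 minutes travel time → 21:00 UTC.
Suva is UTC+12:00, so local arrival = 21:00 + 12:00 = 09:00 on Nov 27.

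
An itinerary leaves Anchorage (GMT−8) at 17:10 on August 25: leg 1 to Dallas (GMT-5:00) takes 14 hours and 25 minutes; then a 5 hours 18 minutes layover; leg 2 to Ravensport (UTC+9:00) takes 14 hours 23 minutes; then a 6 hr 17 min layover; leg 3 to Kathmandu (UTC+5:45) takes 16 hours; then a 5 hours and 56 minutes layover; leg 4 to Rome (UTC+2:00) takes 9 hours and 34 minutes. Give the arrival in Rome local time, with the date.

Convert departure to UTC: 17:10 + 8:00 = 01:10 UTC on Aug 26.
Add 14 hours 25 minutes leg 1 → 15:35 UTC.
Add 5 hours and 18 minutes layover in Dallas → 20:53 UTC.
Add 14 hours 23 minutes leg 2 → 11:16 UTC (Aug 27).
Add 6 hours 17 minutes layover in Ravensport → 17:33 UTC.
Add 16 hours leg 3 → 09:33 UTC (Aug 28).
Add 5 hours and 56 minutes layover in Kathmandu → 15:29 UTC.
Add 9 hours and 34 minutes leg 4 → 01:03 UTC (Aug 29).
Rome is UTC+2:00, so local arrival = 01:03 + 2:00 = 03:03 on Aug 29.

03:03 on Aug 29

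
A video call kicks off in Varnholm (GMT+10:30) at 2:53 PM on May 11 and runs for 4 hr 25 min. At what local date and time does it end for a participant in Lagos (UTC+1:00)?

Convert start to UTC: 2:53 PM − 10:30 = 4:23 AM UTC on May 11.
Add 4 hours 25 minutes duration → 8:48 AM UTC.
Lagos is UTC+1:00, so local end time = 8:48 AM + 1:00 = 9:48 AM on May 11.

9:48 AM on May 11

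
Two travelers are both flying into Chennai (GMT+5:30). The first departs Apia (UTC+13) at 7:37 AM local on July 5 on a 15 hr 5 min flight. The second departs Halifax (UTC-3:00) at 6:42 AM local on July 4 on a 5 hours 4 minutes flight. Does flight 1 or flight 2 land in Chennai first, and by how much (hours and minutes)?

the second, by 18 hours 56 minutes

Flight 1 in UTC: 7:37 AM − 13:00 = 6:37 PM on Jul 4.
+15 hours 5 minutes → arrive 9:42 AM UTC on Jul 5.
Flight 2 in UTC: 6:42 AM + 3:00 = 9:42 AM on Jul 4.
+5 hours 4 minutes → arrive 2:46 PM UTC on Jul 4.
Flight 2 lands earlier by 18 hours 56 minutes.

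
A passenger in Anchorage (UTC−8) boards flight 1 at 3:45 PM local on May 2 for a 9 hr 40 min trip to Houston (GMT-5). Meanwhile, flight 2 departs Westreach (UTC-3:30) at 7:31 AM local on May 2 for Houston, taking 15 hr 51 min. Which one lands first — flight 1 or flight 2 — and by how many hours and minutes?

the second, by 6 hours 33 minutes

Flight 1 in UTC: 3:45 PM + 8:00 = 11:45 PM on May 2.
+9 hours 40 minutes → arrive 9:25 AM UTC on May 3.
Flight 2 in UTC: 7:31 AM + 3:30 = 11:01 AM on May 2.
+15 hours 51 minutes → arrive 2:52 AM UTC on May 3.
Flight 2 lands earlier by 6 hours 33 minutes.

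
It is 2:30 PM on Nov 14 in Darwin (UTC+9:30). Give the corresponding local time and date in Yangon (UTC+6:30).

In UTC: 2:30 PM − 9:30 = 5:00 AM on Nov 14.
Yangon is UTC+6:30: 5:00 AM + 6:30 = 11:30 AM on Nov 14.

11:30 AM on November 14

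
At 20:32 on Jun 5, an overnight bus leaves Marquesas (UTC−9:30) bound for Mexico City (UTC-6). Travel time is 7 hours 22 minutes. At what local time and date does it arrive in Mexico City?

07:24 on June 6

Convert departure to UTC: 20:32 + 9:30 = 06:02 UTC on Jun 6.
Add 7 hours and 22 minutes travel time → 13:24 UTC.
Mexico City is UTC−6:00, so local arrival = 13:24 − 6:00 = 07:24 on Jun 6.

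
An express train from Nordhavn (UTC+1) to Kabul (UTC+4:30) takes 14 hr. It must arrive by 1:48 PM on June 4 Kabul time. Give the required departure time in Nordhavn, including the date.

Target arrival in UTC: 1:48 PM − 4:30 = 9:18 AM on Jun 4.
Subtract 14 hours → departure 7:18 PM UTC on Jun 3.
Nordhavn is UTC+1:00: 7:18 PM + 1:00 = 8:18 PM on Jun 3.

8:18 PM on June 3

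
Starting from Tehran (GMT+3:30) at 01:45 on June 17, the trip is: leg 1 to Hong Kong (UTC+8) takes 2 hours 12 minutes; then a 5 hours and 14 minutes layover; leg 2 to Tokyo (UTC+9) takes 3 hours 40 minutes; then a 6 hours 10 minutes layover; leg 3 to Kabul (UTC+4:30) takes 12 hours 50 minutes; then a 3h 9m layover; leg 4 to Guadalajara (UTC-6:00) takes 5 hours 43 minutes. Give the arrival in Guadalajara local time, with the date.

Convert departure to UTC: 01:45 − 3:30 = 22:15 UTC on Jun 16.
Add 2 hours and 12 minutes leg 1 → 00:27 UTC (Jun 17).
Add 5 hours 14 minutes layover in Hong Kong → 05:41 UTC.
Add 3 hours 40 minutes leg 2 → 09:21 UTC.
Add 6 hours and 10 minutes layover in Tokyo → 15:31 UTC.
Add 12 hours and 50 minutes leg 3 → 04:21 UTC (Jun 18).
Add 3 hours 9 minutes layover in Kabul → 07:30 UTC.
Add 5 hours 43 minutes leg 4 → 13:13 UTC.
Guadalajara is UTC−6:00, so local arrival = 13:13 − 6:00 = 07:13 on Jun 18.

07:13 on June 18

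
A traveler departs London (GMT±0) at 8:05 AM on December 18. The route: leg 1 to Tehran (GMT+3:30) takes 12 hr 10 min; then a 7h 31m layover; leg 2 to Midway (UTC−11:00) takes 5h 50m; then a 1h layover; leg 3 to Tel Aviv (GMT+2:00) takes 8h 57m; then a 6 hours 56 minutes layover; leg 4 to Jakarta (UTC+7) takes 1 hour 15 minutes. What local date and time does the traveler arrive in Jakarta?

10:44 AM on December 20

London is at UTC+0, so departure is already 8:05 AM UTC on Dec 18.
Add 12 hours 10 minutes leg 1 → 8:15 PM UTC.
Add 7 hours and 31 minutes layover in Tehran → 3:46 AM UTC (Dec 19).
Add 5 hours 50 minutes leg 2 → 9:36 AM UTC.
Add 1 hour layover in Midway → 10:36 AM UTC.
Add 8 hours 57 minutes leg 3 → 7:33 PM UTC.
Add 6 hours 56 minutes layover in Tel Aviv → 2:29 AM UTC (Dec 20).
Add 1 hour 15 minutes leg 4 → 3:44 AM UTC.
Jakarta is UTC+7:00, so local arrival = 3:44 AM + 7:00 = 10:44 AM on Dec 20.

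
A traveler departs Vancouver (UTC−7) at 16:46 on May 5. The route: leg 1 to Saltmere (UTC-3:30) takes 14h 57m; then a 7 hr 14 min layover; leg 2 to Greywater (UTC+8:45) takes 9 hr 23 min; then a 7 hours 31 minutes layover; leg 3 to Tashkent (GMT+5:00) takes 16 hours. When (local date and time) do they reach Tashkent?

Convert departure to UTC: 16:46 + 7:00 = 23:46 UTC on May 5.
Add 14 hours and 57 minutes leg 1 → 14:43 UTC (May 6).
Add 7 hours 14 minutes layover in Saltmere → 21:57 UTC.
Add 9 hours 23 minutes leg 2 → 07:20 UTC (May 7).
Add 7 hours and 31 minutes layover in Greywater → 14:51 UTC.
Add 16 hours leg 3 → 06:51 UTC (May 8).
Tashkent is UTC+5:00, so local arrival = 06:51 + 5:00 = 11:51 on May 8.

11:51 on May 8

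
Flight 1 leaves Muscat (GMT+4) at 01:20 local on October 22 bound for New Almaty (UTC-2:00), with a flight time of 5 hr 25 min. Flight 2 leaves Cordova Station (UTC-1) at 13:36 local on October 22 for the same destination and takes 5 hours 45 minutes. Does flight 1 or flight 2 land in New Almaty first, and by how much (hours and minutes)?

Flight 1 in UTC: 01:20 − 4:00 = 21:20 on Oct 21.
+5 hours and 25 minutes → arrive 02:45 UTC on Oct 22.
Flight 2 in UTC: 13:36 + 1:00 = 14:36 on Oct 22.
+5 hours 45 minutes → arrive 20:21 UTC on Oct 22.
Flight 1 lands earlier by 17 hours 36 minutes.

the first, by 17 hours 36 minutes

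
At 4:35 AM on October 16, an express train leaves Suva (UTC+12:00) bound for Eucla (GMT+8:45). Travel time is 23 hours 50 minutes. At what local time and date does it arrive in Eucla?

Convert departure to UTC: 4:35 AM − 12:00 = 4:35 PM UTC on Oct 15.
Add 23 hours 50 minutes travel time → 4:25 PM UTC (Oct 16).
Eucla is UTC+8:45, so local arrival = 4:25 PM + 8:45 = 1:10 AM on Oct 17.

1:10 AM on Oct 17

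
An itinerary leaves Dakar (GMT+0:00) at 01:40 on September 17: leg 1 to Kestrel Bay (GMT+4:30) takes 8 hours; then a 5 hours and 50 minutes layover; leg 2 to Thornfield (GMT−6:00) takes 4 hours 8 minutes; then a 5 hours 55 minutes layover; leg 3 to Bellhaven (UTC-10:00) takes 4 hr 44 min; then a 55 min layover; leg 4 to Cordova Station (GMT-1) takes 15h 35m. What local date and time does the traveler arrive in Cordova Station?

21:47 on September 18

Dakar is at UTC+0, so departure is already 01:40 UTC on Sep 17.
Add 8 hours leg 1 → 09:40 UTC.
Add 5 hours 50 minutes layover in Kestrel Bay → 15:30 UTC.
Add 4 hours 8 minutes leg 2 → 19:38 UTC.
Add 5 hours 55 minutes layover in Thornfield → 01:33 UTC (Sep 18).
Add 4 hours and 44 minutes leg 3 → 06:17 UTC.
Add 55 minutes layover in Bellhaven → 07:12 UTC.
Add 15 hours and 35 minutes leg 4 → 22:47 UTC.
Cordova Station is UTC−1:00, so local arrival = 22:47 − 1:00 = 21:47 on Sep 18.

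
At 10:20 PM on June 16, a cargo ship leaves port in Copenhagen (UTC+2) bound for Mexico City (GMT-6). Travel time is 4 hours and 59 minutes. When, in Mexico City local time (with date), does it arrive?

Mexico City is 8:00 behind Copenhagen.
After 4 hours 59 minutes it is 3:19 AM (Jun 17) in Copenhagen.
Shift by the zone difference: 3:19 AM − 8:00 = 7:19 PM on Jun 16 in Mexico City.

7:19 PM on June 16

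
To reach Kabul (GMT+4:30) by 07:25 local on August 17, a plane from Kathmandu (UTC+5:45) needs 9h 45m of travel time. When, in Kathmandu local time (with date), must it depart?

22:55 on August 16

Target arrival in UTC: 07:25 − 4:30 = 02:55 on Aug 17.
Subtract 9 hours 45 minutes → departure 17:10 UTC on Aug 16.
Kathmandu is UTC+5:45: 17:10 + 5:45 = 22:55 on Aug 16.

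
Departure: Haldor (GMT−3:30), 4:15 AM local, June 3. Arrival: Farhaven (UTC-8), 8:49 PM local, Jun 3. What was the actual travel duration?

21 hours 4 minutes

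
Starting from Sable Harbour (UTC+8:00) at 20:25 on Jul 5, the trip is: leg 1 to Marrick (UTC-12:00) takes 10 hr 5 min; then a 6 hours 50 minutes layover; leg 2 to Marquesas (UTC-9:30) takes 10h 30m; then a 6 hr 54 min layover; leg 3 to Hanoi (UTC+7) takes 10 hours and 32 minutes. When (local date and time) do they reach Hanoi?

16:16 on July 7

Convert departure to UTC: 20:25 − 8:00 = 12:25 UTC on Jul 5.
Add 10 hours and 5 minutes leg 1 → 22:30 UTC.
Add 6 hours and 50 minutes layover in Marrick → 05:20 UTC (Jul 6).
Add 10 hours and 30 minutes leg 2 → 15:50 UTC.
Add 6 hours and 54 minutes layover in Marquesas → 22:44 UTC.
Add 10 hours and 32 minutes leg 3 → 09:16 UTC (Jul 7).
Hanoi is UTC+7:00, so local arrival = 09:16 + 7:00 = 16:16 on Jul 7.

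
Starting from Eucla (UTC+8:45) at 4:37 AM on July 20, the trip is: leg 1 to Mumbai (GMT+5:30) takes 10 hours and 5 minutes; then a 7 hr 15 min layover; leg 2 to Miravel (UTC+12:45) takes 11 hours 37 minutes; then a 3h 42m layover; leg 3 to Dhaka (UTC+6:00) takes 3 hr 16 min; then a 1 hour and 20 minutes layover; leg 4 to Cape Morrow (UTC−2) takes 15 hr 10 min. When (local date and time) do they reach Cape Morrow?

10:17 PM on Jul 21

Convert departure to UTC: 4:37 AM − 8:45 = 7:52 PM UTC on Jul 19.
Add 10 hours and 5 minutes leg 1 → 5:57 AM UTC (Jul 20).
Add 7 hours 15 minutes layover in Mumbai → 1:12 PM UTC.
Add 11 hours 37 minutes leg 2 → 12:49 AM UTC (Jul 21).
Add 3 hours and 42 minutes layover in Miravel → 4:31 AM UTC.
Add 3 hours 16 minutes leg 3 → 7:47 AM UTC.
Add 1 hour 20 minutes layover in Dhaka → 9:07 AM UTC.
Add 15 hours and 10 minutes leg 4 → 12:17 AM UTC (Jul 22).
Cape Morrow is UTC−2:00, so local arrival = 12:17 AM − 2:00 = 10:17 PM on Jul 21.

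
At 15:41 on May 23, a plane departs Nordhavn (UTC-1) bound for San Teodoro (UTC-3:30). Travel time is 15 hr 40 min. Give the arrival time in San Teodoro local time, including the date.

Convert departure to UTC: 15:41 + 1:00 = 16:41 UTC on May 23.
Add 15 hours 40 minutes travel time → 08:21 UTC (May 24).
San Teodoro is UTC−3:30, so local arrival = 08:21 − 3:30 = 04:51 on May 24.

04:51 on May 24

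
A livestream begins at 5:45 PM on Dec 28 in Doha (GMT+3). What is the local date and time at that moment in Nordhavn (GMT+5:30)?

8:15 PM on Dec 28

Nordhavn is 2:30 ahead of Doha.
Shift by the zone difference: 5:45 PM + 2:30 = 8:15 PM on Dec 28 in Nordhavn.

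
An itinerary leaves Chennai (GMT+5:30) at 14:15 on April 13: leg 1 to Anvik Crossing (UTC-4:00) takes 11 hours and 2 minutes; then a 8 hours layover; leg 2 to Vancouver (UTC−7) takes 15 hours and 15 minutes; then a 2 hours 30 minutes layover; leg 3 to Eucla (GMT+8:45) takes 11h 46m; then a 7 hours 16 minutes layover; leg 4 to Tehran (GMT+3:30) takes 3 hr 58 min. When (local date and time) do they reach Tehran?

00:02 on April 16

Convert departure to UTC: 14:15 − 5:30 = 08:45 UTC on Apr 13.
Add 11 hours 2 minutes leg 1 → 19:47 UTC.
Add 8 hours layover in Anvik Crossing → 03:47 UTC (Apr 14).
Add 15 hours and 15 minutes leg 2 → 19:02 UTC.
Add 2 hours and 30 minutes layover in Vancouver → 21:32 UTC.
Add 11 hours and 46 minutes leg 3 → 09:18 UTC (Apr 15).
Add 7 hours 16 minutes layover in Eucla → 16:34 UTC.
Add 3 hours 58 minutes leg 4 → 20:32 UTC.
Tehran is UTC+3:30, so local arrival = 20:32 + 3:30 = 00:02 on Apr 16.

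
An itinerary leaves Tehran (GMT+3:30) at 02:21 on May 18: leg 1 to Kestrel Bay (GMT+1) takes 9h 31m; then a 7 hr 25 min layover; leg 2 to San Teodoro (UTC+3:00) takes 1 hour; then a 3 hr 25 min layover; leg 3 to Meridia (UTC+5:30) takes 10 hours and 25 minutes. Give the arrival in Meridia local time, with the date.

12:07 on May 19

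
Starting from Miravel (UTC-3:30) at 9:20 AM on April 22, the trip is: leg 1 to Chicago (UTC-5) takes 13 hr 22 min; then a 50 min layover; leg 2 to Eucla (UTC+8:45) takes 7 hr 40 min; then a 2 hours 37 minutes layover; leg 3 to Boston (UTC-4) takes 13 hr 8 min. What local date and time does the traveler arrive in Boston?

Convert departure to UTC: 9:20 AM + 3:30 = 12:50 PM UTC on Apr 22.
Add 13 hours and 22 minutes leg 1 → 2:12 AM UTC (Apr 23).
Add 50 minutes layover in Chicago → 3:02 AM UTC.
Add 7 hours and 40 minutes leg 2 → 10:42 AM UTC.
Add 2 hours 37 minutes layover in Eucla → 1:19 PM UTC.
Add 13 hours 8 minutes leg 3 → 2:27 AM UTC (Apr 24).
Boston is UTC−4:00, so local arrival = 2:27 AM − 4:00 = 10:27 PM on Apr 23.

10:27 PM on Apr 23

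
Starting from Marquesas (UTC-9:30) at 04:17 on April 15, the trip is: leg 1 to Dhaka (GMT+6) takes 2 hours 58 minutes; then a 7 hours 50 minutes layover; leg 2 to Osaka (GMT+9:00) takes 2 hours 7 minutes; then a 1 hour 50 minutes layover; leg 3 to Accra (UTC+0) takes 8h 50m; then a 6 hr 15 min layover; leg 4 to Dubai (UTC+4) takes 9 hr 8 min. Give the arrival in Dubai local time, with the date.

Convert departure to UTC: 04:17 + 9:30 = 13:47 UTC on Apr 15.
Add 2 hours 58 minutes leg 1 → 16:45 UTC.
Add 7 hours and 50 minutes layover in Dhaka → 00:35 UTC (Apr 16).
Add 2 hours and 7 minutes leg 2 → 02:42 UTC.
Add 1 hour 50 minutes layover in Osaka → 04:32 UTC.
Add 8 hours and 50 minutes leg 3 → 13:22 UTC.
Add 6 hours 15 minutes layover in Accra → 19:37 UTC.
Add 9 hours and 8 minutes leg 4 → 04:45 UTC (Apr 17).
Dubai is UTC+4:00, so local arrival = 04:45 + 4:00 = 08:45 on Apr 17.

08:45 on Apr 17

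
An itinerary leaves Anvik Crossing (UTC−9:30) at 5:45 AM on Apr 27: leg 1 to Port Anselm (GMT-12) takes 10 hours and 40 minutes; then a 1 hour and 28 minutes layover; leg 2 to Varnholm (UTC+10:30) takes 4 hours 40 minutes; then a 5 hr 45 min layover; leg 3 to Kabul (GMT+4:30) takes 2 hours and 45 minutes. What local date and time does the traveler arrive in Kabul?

Convert departure to UTC: 5:45 AM + 9:30 = 3:15 PM UTC on Apr 27.
Add 10 hours and 40 minutes leg 1 → 1:55 AM UTC (Apr 28).
Add 1 hour 28 minutes layover in Port Anselm → 3:23 AM UTC.
Add 4 hours 40 minutes leg 2 → 8:03 AM UTC.
Add 5 hours and 45 minutes layover in Varnholm → 1:48 PM UTC.
Add 2 hours and 45 minutes leg 3 → 4:33 PM UTC.
Kabul is UTC+4:30, so local arrival = 4:33 PM + 4:30 = 9:03 PM on Apr 28.

9:03 PM on April 28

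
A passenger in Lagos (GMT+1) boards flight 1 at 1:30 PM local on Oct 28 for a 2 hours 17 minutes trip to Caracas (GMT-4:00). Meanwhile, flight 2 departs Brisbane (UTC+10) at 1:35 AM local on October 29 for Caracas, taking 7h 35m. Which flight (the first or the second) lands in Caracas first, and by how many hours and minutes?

Flight 1 in UTC: 1:30 PM − 1:00 = 12:30 PM on Oct 28.
+2 hours 17 minutes → arrive 2:47 PM UTC on Oct 28.
Flight 2 in UTC: 1:35 AM − 10:00 = 3:35 PM on Oct 28.
+7 hours 35 minutes → arrive 11:10 PM UTC on Oct 28.
Flight 1 lands earlier by 8 hours 23 minutes.

the first, by 8 hours 23 minutes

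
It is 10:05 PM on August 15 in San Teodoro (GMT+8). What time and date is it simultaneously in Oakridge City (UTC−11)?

3:05 AM on August 15

In UTC: 10:05 PM − 8:00 = 2:05 PM on Aug 15.
Oakridge City is UTC−11:00: 2:05 PM − 11:00 = 3:05 AM on Aug 15.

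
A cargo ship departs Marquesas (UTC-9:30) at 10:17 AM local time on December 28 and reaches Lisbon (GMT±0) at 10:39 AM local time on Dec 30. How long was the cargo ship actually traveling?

38 hours 52 minutes

Departure in UTC: 10:17 AM + 9:30 = 7:47 PM on Dec 28.
Arrival is already UTC: 10:39 AM on Dec 30.
Elapsed = 10:39 AM − 7:47 PM (+2 days) = 38 hours 52 minutes.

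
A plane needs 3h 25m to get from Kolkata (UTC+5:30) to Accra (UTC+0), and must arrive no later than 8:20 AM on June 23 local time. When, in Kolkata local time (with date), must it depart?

Target arrival is already UTC: 8:20 AM on Jun 23.
Subtract 3 hours and 25 minutes → departure 4:55 AM UTC on Jun 23.
Kolkata is UTC+5:30: 4:55 AM + 5:30 = 10:25 AM on Jun 23.

10:25 AM on Jun 23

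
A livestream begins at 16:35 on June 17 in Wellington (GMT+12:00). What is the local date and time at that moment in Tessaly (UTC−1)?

In UTC: 16:35 − 12:00 = 04:35 on Jun 17.
Tessaly is UTC−1:00: 04:35 − 1:00 = 03:35 on Jun 17.

03:35 on Jun 17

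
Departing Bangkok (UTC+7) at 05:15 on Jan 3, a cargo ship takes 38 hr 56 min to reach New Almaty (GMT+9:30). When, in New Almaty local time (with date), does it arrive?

22:41 on January 4

New Almaty is 2:30 ahead of Bangkok.
After 38 hours 56 minutes it is 20:11 (Jan 4) in Bangkok.
Shift by the zone difference: 20:11 + 2:30 = 22:41 on Jan 4 in New Almaty.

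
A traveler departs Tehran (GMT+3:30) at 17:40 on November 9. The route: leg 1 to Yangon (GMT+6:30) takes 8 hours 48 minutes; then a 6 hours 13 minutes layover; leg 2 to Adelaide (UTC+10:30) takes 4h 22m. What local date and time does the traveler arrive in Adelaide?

Convert departure to UTC: 17:40 − 3:30 = 14:10 UTC on Nov 9.
Add 8 hours and 48 minutes leg 1 → 22:58 UTC.
Add 6 hours 13 minutes layover in Yangon → 05:11 UTC (Nov 10).
Add 4 hours and 22 minutes leg 2 → 09:33 UTC.
Adelaide is UTC+10:30, so local arrival = 09:33 + 10:30 = 20:03 on Nov 10.

20:03 on Nov 10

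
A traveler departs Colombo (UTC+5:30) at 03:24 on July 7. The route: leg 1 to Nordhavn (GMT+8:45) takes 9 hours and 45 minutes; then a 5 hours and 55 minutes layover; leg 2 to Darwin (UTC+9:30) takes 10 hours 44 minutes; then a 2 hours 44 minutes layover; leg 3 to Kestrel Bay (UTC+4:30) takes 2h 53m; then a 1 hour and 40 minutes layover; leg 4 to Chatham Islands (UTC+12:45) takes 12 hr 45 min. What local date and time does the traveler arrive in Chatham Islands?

Convert departure to UTC: 03:24 − 5:30 = 21:54 UTC on Jul 6.
Add 9 hours and 45 minutes leg 1 → 07:39 UTC (Jul 7).
Add 5 hours and 55 minutes layover in Nordhavn → 13:34 UTC.
Add 10 hours 44 minutes leg 2 → 00:18 UTC (Jul 8).
Add 2 hours and 44 minutes layover in Darwin → 03:02 UTC.
Add 2 hours and 53 minutes leg 3 → 05:55 UTC.
Add 1 hour and 40 minutes layover in Kestrel Bay → 07:35 UTC.
Add 12 hours and 45 minutes leg 4 → 20:20 UTC.
Chatham Islands is UTC+12:45, so local arrival = 20:20 + 12:45 = 09:05 on Jul 9.

09:05 on Jul 9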